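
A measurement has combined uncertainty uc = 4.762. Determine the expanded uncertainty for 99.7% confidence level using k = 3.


U = k * uc
U = 3 * 4.762
U = 14.2860

14.2860


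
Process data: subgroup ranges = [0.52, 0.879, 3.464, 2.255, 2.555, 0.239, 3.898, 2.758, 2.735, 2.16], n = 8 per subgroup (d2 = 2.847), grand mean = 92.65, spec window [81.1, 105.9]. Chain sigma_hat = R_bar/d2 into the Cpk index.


R_bar = (0.52 + 0.879 + 3.464 + 2.255 + 2.555 + 0.239 + 3.898 + 2.758 + 2.735 + 2.16) / 10 = 2.1463
sigma = R_bar / d2 = 2.1463 / 2.847 = 0.75388128
Cp = (USL - LSL)/(6*sigma) = (105.9 - 81.1)/(6*0.75388128) = 5.4827
Cpu = (105.9 - 92.65)/(3*0.75388128) = 5.8586
Cpl = (92.65 - 81.1)/(3*0.75388128) = 5.1069
Cpk = min(Cpu, Cpl) = 5.1069

5.1069


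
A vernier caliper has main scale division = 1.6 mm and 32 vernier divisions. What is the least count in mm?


LC = MSD / n_div
= 1.6 / 32
= 0.0500

0.0500


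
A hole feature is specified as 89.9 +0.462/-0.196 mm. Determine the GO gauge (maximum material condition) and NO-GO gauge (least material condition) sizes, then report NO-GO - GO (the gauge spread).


GO = nominal - lower_tol (smallest hole = maximum material condition)
GO = 89.9 - 0.196 = 89.704
NO-GO = nominal + upper_tol (largest hole = least material condition)
NO-GO = 89.9 + 0.462 = 90.362
spread = NO-GO - GO = 90.362 - 89.704 = 0.6580

0.6580


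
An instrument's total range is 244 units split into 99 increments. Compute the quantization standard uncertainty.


resolution = range / divisions
resolution = 244 / 99 = 2.4646465
u_res = resolution / (2*sqrt(3))
u_res = 2.4646465 / 3.4641016
u_res = 0.7115

0.7115


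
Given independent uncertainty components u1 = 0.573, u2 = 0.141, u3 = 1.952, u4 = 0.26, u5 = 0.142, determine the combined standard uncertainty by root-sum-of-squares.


uc = sqrt(0.573^2 + 0.141^2 + 1.952^2 + 0.26^2 + 0.142^2)
uc = sqrt(4.246278)
uc = 2.0606

2.0606


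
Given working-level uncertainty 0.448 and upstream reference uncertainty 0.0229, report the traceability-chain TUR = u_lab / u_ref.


TUR = u_lab / u_ref
= 0.448 / 0.0229
= 19.5633

19.5633


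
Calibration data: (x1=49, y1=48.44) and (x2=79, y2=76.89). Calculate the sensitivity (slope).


slope = (y2 - y1) / (x2 - x1)
= (76.89 - 48.44) / (79 - 49)
= 28.4500 / 30
= 0.9483

0.9483


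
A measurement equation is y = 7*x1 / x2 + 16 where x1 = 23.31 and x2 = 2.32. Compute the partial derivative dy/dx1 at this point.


y = 7*x1 / x2 + 16
dy/dx1 = 7/x2
Evaluate at x2 = 2.32: c1 = 7 / 2.32
c1 = 3.0172

3.0172


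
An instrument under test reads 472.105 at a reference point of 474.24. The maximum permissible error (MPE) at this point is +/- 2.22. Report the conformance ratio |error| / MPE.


e = indication - reference = 472.105 - 474.24 = -2.1350
|e| = 2.1350
ratio = |e| / MPE = 2.1350 / 2.22
ratio = 0.9617

0.9617


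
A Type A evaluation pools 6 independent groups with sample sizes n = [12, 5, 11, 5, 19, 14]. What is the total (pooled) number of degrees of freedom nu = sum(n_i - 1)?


nu = sum_i (n_i - 1)
nu = ((12 - 1) + (5 - 1) + (11 - 1) + (5 - 1) + (19 - 1) + (14 - 1))
nu = 11 + 4 + 10 + 4 + 18 + 13
nu = 60

60


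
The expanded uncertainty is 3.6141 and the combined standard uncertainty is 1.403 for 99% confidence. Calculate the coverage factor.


k = U / uc
k = 3.6141 / 1.403
k = 2.576

2.576


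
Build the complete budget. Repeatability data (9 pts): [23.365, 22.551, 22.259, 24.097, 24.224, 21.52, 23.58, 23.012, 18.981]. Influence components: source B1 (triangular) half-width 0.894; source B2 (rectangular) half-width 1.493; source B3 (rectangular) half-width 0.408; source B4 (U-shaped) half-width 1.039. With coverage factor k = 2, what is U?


mean = (23.365 + 22.551 + 22.259 + 24.097 + 24.224 + 21.52 + 23.58 + 23.012 + 18.981) / 9 = 22.621
s = sqrt(sum((x - mean)^2)/(n-1)) = 1.6191058
u_A = s / sqrt(n) = 1.6191058 / sqrt(9) = 0.53970193
u_B1 = 0.894 / sqrt(6) = 0.36497397
u_B2 = 1.493 / sqrt(3) = 0.86198395
u_B3 = 0.408 / sqrt(3) = 0.23555891
u_B4 = 1.039 / sqrt(2) = 0.73468395
uc = sqrt(0.53970193^2 + 0.36497397^2 + 0.86198395^2 + 0.23555891^2 + 0.73468395^2) = 1.3276856
U = k * uc = 2 * 1.3276856
U = 2.6554

2.6554


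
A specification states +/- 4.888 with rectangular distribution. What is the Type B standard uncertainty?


u_B = half_width / sqrt(3)
u_B = 4.888 / 1.7320508
u_B = 2.8221

2.8221


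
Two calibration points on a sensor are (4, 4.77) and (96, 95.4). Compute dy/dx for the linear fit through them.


slope = (y2 - y1) / (x2 - x1)
= (95.4 - 4.77) / (96 - 4)
= 90.6300 / 92
= 0.9851

0.9851


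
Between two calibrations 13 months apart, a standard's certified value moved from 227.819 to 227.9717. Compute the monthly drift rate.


rate = (v2 - v1) / months
= (227.9717 - 227.819) / 13
= 0.1527 / 13
= 0.0117

0.0117


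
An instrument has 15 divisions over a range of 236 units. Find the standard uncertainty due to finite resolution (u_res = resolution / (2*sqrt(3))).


resolution = range / divisions
resolution = 236 / 15 = 15.733333
u_res = resolution / (2*sqrt(3))
u_res = 15.733333 / 3.4641016
u_res = 4.5418

4.5418


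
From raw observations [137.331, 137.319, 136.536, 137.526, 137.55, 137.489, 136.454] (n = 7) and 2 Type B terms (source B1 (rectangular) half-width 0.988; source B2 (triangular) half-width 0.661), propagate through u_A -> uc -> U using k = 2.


mean = (137.331 + 137.319 + 136.536 + 137.526 + 137.55 + 137.489 + 136.454) / 7 = 137.1721429
s = sqrt(sum((x - mean)^2)/(n-1)) = 0.47180484
u_A = s / sqrt(n) = 0.47180484 / sqrt(7) = 0.17832547
u_B1 = 0.988 / sqrt(3) = 0.57042207
u_B2 = 0.661 / sqrt(6) = 0.26985212
uc = sqrt(0.17832547^2 + 0.57042207^2 + 0.26985212^2) = 0.65574498
U = k * uc = 2 * 0.65574498
U = 1.3115

1.3115


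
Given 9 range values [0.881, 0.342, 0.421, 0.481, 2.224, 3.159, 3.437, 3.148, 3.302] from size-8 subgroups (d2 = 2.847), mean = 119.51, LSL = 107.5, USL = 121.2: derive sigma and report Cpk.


R_bar = (0.881 + 0.342 + 0.421 + 0.481 + 2.224 + 3.159 + 3.437 + 3.148 + 3.302) / 9 = 1.9327778
sigma = R_bar / d2 = 1.9327778 / 2.847 = 0.67888226
Cp = (USL - LSL)/(6*sigma) = (121.2 - 107.5)/(6*0.67888226) = 3.3634
Cpu = (121.2 - 119.51)/(3*0.67888226) = 0.8298
Cpl = (119.51 - 107.5)/(3*0.67888226) = 5.8969
Cpk = min(Cpu, Cpl) = 0.8298

0.8298


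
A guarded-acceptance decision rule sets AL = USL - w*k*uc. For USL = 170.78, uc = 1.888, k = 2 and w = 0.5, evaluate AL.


U = k * uc = 2 * 1.888 = 3.776
guard band g = w * U = 0.5 * 3.776 = 1.888
AL = USL - g = 170.78 - 1.888
AL = 168.8920

168.8920


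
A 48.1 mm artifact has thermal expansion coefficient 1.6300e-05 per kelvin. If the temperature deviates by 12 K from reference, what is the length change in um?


dL = L * alpha * dT
= 48.1 * 1.6300e-05 * 12
= 0.0094084 mm
dL_um = 0.0094084 * 1000 = 9.4084 um

9.4084


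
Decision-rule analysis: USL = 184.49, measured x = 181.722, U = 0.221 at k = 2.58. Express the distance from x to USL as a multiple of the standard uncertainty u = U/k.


u = U / k = 0.221 / 2.58 = 0.085658915
margin = |USL - x| = |184.49 - 181.722| = 2.768
z = margin / u = 2.768 / 0.085658915
z = 32.3142

32.3142


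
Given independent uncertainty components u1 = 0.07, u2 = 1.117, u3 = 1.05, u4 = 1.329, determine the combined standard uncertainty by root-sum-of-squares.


uc = sqrt(0.07^2 + 1.117^2 + 1.05^2 + 1.329^2)
uc = sqrt(4.12133)
uc = 2.0301

2.0301


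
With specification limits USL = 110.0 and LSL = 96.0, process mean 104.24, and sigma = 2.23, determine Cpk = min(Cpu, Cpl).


Cpu = (USL - mean) / (3*sigma) = (110.0 - 104.24) / (3*2.23) = 0.8610
Cpl = (mean - LSL) / (3*sigma) = (104.24 - 96.0) / (3*2.23) = 1.2317
Cpk = min(Cpu, Cpl) = 0.8610

0.8610


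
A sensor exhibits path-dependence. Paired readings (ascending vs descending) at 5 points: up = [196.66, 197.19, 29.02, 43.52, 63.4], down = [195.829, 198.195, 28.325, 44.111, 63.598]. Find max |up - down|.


|196.66 - 195.829| = 0.8310
|197.19 - 198.195| = 1.0050
|29.02 - 28.325| = 0.6950
|43.52 - 44.111| = 0.5910
|63.4 - 63.598| = 0.1980
hysteresis = max(diffs) = 1.0050

1.0050


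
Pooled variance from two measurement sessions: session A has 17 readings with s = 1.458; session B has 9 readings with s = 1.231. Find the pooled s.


s_p = sqrt(((n1-1)*s1^2 + (n2-1)*s2^2) / (n1+n2-2))
numerator = (17-1)*1.458^2 + (9-1)*1.231^2 = 34.012224 + 12.122888 = 46.135112
denominator = 17 + 9 - 2 = 24
s_p^2 = 46.135112 / 24 = 1.9222963
s_p = sqrt(1.9222963) = 1.3865

1.3865


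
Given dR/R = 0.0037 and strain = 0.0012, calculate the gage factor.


GF = (dR/R) / epsilon
= 0.0037 / 0.0012
= 3.0833

3.0833


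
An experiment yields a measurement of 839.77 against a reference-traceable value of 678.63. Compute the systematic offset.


Systematic error = measured - true
= 839.77 - 678.63
= 161.1400

161.1400


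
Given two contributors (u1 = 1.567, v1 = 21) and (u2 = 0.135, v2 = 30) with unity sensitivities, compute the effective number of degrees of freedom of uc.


uc = sqrt(u1^2 + u2^2) = sqrt(1.567^2 + 0.135^2) = 1.5728045
v_eff = uc^4 / (u1^4/v1 + u2^4/v2)
= 1.5728045^4 / (1.567^4/21 + 0.135^4/30)
= 6.1192609 / 0.28712661
v_eff = 21.3121

21.3121


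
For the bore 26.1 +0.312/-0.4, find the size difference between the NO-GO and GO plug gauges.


GO = nominal - lower_tol (smallest hole = maximum material condition)
GO = 26.1 - 0.4 = 25.7
NO-GO = nominal + upper_tol (largest hole = least material condition)
NO-GO = 26.1 + 0.312 = 26.412
spread = NO-GO - GO = 26.412 - 25.7 = 0.7120

0.7120


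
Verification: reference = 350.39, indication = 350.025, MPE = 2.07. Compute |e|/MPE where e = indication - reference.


e = indication - reference = 350.025 - 350.39 = -0.3650
|e| = 0.3650
ratio = |e| / MPE = 0.3650 / 2.07
ratio = 0.1763

0.1763


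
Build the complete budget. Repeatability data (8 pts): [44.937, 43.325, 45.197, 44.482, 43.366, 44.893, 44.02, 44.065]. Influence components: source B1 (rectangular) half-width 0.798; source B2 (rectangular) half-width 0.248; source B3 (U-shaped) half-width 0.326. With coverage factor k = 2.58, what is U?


mean = (44.937 + 43.325 + 45.197 + 44.482 + 43.366 + 44.893 + 44.02 + 44.065) / 8 = 44.285625
s = sqrt(sum((x - mean)^2)/(n-1)) = 0.71215005
u_A = s / sqrt(n) = 0.71215005 / sqrt(8) = 0.25178306
u_B1 = 0.798 / sqrt(3) = 0.46072551
u_B2 = 0.248 / sqrt(3) = 0.14318287
u_B3 = 0.326 / sqrt(2) = 0.23051681
uc = sqrt(0.25178306^2 + 0.46072551^2 + 0.14318287^2 + 0.23051681^2) = 0.5910178
U = k * uc = 2.58 * 0.5910178
U = 1.5248

1.5248


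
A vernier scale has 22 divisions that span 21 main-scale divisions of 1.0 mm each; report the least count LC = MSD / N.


LC = MSD / n_div
= 1.0 / 22
= 0.0455

0.0455


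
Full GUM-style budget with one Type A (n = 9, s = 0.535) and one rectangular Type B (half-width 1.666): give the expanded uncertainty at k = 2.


u_A = s / sqrt(n) = 0.535 / sqrt(9) = 0.17833333
u_B = half_width / sqrt(3) = 1.666 / sqrt(3) = 0.96186555
uc = sqrt(u_A^2 + u_B^2) = sqrt(0.17833333^2 + 0.96186555^2) = 0.97825769
U = k * uc = 2 * 0.97825769
U = 1.9565

1.9565


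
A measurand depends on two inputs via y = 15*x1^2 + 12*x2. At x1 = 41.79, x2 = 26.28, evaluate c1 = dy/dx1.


y = 15*x1^2 + 12*x2
dy/dx1 = 2*15*x1
Evaluate at x1 = 41.79: c1 = 30 * 41.79
c1 = 1253.7000

1253.7000


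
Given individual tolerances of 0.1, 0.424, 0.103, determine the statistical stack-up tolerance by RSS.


RSS = sqrt(0.1^2 + 0.424^2 + 0.103^2)
= sqrt(0.200385)
= 0.4476

0.4476


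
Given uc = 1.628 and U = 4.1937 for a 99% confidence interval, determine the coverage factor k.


k = U / uc
k = 4.1937 / 1.628
k = 2.576

2.576


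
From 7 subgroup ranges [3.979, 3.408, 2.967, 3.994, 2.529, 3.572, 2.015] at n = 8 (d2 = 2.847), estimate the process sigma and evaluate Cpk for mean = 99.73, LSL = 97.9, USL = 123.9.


R_bar = (3.979 + 3.408 + 2.967 + 3.994 + 2.529 + 3.572 + 2.015) / 7 = 3.2091429
sigma = R_bar / d2 = 3.2091429 / 2.847 = 1.1272016
Cp = (USL - LSL)/(6*sigma) = (123.9 - 97.9)/(6*1.1272016) = 3.8443
Cpu = (123.9 - 99.73)/(3*1.1272016) = 7.1475
Cpl = (99.73 - 97.9)/(3*1.1272016) = 0.5412
Cpk = min(Cpu, Cpl) = 0.5412

0.5412


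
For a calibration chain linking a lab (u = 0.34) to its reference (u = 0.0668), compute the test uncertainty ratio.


TUR = u_lab / u_ref
= 0.34 / 0.0668
= 5.0898

5.0898


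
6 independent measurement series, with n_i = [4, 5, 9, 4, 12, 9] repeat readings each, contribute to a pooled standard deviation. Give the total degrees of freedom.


nu = sum_i (n_i - 1)
nu = ((4 - 1) + (5 - 1) + (9 - 1) + (4 - 1) + (12 - 1) + (9 - 1))
nu = 3 + 4 + 8 + 3 + 11 + 8
nu = 37

37


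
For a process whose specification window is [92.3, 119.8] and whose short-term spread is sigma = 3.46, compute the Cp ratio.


Cp = (USL - LSL) / (6 * sigma)
= (119.8 - 92.3) / (6 * 3.46)
= 27.5000 / 20.7600
= 1.3247

1.3247


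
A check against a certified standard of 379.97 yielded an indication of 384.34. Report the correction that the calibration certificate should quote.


Correction = standard - reading
= 379.97 - 384.34
= -4.3700

-4.3700


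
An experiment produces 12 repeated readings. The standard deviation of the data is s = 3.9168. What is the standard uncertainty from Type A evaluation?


u_A = s / sqrt(n)
u_A = 3.9168 / sqrt(12)
u_A = 3.9168 / 3.4641016
u_A = 1.1307

1.1307


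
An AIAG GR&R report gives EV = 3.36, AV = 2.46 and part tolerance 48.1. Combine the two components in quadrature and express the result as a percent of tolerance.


GRR = sqrt(EV^2 + AV^2) = sqrt(3.36^2 + 2.46^2) = 4.1642766
%GRR = GRR / tol * 100 = 4.1642766 / 48.1 * 100
%GRR = 8.6575

8.6575


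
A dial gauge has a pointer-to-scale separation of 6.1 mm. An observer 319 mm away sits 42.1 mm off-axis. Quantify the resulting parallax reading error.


error = h * offset / d
= 6.1 * 42.1 / 319
= 0.8050

0.8050


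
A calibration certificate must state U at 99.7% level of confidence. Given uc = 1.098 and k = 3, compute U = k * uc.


U = k * uc
U = 3 * 1.098
U = 3.2940

3.2940


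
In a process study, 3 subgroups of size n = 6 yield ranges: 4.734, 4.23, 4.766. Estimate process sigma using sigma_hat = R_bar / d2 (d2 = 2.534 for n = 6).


R_bar = (4.734 + 4.23 + 4.766) / 3
R_bar = 13.73 / 3 = 4.5766667
sigma_hat = R_bar / d2 = 4.5766667 / 2.534 = 1.8061

1.8061


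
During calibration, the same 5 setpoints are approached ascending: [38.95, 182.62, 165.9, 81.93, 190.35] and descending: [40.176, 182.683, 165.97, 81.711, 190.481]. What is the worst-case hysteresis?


|38.95 - 40.176| = 1.2260
|182.62 - 182.683| = 0.0630
|165.9 - 165.97| = 0.0700
|81.93 - 81.711| = 0.2190
|190.35 - 190.481| = 0.1310
hysteresis = max(diffs) = 1.2260

1.2260


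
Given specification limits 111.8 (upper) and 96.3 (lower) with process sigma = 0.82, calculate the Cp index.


Cp = (USL - LSL) / (6 * sigma)
= (111.8 - 96.3) / (6 * 0.82)
= 15.5000 / 4.9200
= 3.1504

3.1504


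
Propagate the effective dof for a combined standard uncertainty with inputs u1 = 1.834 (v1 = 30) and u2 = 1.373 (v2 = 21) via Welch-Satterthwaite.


uc = sqrt(u1^2 + u2^2) = sqrt(1.834^2 + 1.373^2) = 2.2910009
v_eff = uc^4 / (u1^4/v1 + u2^4/v2)
= 2.2910009^4 / (1.834^4/30 + 1.373^4/21)
= 27.548696 / 0.54634132
v_eff = 50.4240

50.4240


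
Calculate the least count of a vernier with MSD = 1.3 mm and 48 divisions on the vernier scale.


LC = MSD / n_div
= 1.3 / 48
= 0.0271

0.0271


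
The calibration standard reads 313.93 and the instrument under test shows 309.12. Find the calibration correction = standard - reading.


Correction = standard - reading
= 313.93 - 309.12
= 4.8100

4.8100


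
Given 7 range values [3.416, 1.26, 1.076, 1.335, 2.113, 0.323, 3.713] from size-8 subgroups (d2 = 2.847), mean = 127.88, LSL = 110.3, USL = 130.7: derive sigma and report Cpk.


R_bar = (3.416 + 1.26 + 1.076 + 1.335 + 2.113 + 0.323 + 3.713) / 7 = 1.8908571
sigma = R_bar / d2 = 1.8908571 / 2.847 = 0.66415774
Cp = (USL - LSL)/(6*sigma) = (130.7 - 110.3)/(6*0.66415774) = 5.1193
Cpu = (130.7 - 127.88)/(3*0.66415774) = 1.4153
Cpl = (127.88 - 110.3)/(3*0.66415774) = 8.8232
Cpk = min(Cpu, Cpl) = 1.4153

1.4153


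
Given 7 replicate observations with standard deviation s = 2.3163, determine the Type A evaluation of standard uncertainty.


u_A = s / sqrt(n)
u_A = 2.3163 / sqrt(7)
u_A = 2.3163 / 2.6457513
u_A = 0.8755

0.8755


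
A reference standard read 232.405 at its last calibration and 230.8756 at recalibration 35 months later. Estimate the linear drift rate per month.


rate = (v2 - v1) / months
= (230.8756 - 232.405) / 35
= -1.5294 / 35
= -0.0437

-0.0437


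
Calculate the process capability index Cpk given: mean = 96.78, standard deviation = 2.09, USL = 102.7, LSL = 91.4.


Cpu = (USL - mean) / (3*sigma) = (102.7 - 96.78) / (3*2.09) = 0.9442
Cpl = (mean - LSL) / (3*sigma) = (96.78 - 91.4) / (3*2.09) = 0.8581
Cpk = min(Cpu, Cpl) = 0.8581

0.8581


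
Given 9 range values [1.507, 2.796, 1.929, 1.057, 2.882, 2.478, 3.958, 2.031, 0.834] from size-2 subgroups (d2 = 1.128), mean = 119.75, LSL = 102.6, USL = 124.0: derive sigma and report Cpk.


R_bar = (1.507 + 2.796 + 1.929 + 1.057 + 2.882 + 2.478 + 3.958 + 2.031 + 0.834) / 9 = 2.1635556
sigma = R_bar / d2 = 2.1635556 / 1.128 = 1.9180457
Cp = (USL - LSL)/(6*sigma) = (124.0 - 102.6)/(6*1.9180457) = 1.8595
Cpu = (124.0 - 119.75)/(3*1.9180457) = 0.7386
Cpl = (119.75 - 102.6)/(3*1.9180457) = 2.9805
Cpk = min(Cpu, Cpl) = 0.7386

0.7386


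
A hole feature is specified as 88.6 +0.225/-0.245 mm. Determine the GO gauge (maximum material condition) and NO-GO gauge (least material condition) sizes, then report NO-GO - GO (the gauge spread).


GO = nominal - lower_tol (smallest hole = maximum material condition)
GO = 88.6 - 0.245 = 88.355
NO-GO = nominal + upper_tol (largest hole = least material condition)
NO-GO = 88.6 + 0.225 = 88.825
spread = NO-GO - GO = 88.825 - 88.355 = 0.4700

0.4700


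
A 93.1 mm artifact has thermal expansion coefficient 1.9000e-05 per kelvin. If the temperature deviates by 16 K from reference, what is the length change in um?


dL = L * alpha * dT
= 93.1 * 1.9000e-05 * 16
= 0.0283024 mm
dL_um = 0.0283024 * 1000 = 28.3024 um

28.3024


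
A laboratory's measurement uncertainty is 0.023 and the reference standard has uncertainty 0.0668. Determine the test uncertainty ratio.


TUR = u_lab / u_ref
= 0.023 / 0.0668
= 0.3443

0.3443


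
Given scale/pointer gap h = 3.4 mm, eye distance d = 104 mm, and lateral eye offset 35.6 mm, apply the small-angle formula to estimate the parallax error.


error = h * offset / d
= 3.4 * 35.6 / 104
= 1.1638

1.1638


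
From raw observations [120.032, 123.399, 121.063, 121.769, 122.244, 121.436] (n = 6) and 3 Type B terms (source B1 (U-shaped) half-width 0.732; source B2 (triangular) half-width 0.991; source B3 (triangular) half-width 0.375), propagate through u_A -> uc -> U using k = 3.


mean = (120.032 + 123.399 + 121.063 + 121.769 + 122.244 + 121.436) / 6 = 121.6571667
s = sqrt(sum((x - mean)^2)/(n-1)) = 1.1343702
u_A = s / sqrt(n) = 1.1343702 / sqrt(6) = 0.46310469
u_B1 = 0.732 / sqrt(2) = 0.51760216
u_B2 = 0.991 / sqrt(6) = 0.40457406
u_B3 = 0.375 / sqrt(6) = 0.15309311
uc = sqrt(0.46310469^2 + 0.51760216^2 + 0.40457406^2 + 0.15309311^2) = 0.81822712
U = k * uc = 3 * 0.81822712
U = 2.4547

2.4547


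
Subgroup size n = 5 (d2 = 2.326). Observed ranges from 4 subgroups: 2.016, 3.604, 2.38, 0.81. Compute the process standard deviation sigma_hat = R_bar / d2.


R_bar = (2.016 + 3.604 + 2.38 + 0.81) / 4
R_bar = 8.81 / 4 = 2.2025
sigma_hat = R_bar / d2 = 2.2025 / 2.326 = 0.9469

0.9469


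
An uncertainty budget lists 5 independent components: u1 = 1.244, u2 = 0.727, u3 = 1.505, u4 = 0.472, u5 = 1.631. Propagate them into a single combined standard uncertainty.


uc = sqrt(1.244^2 + 0.727^2 + 1.505^2 + 0.472^2 + 1.631^2)
uc = sqrt(7.224035)
uc = 2.6878

2.6878


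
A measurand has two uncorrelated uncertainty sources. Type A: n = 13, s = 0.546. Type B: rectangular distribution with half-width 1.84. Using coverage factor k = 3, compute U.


u_A = s / sqrt(n) = 0.546 / sqrt(13) = 0.15143315
u_B = half_width / sqrt(3) = 1.84 / sqrt(3) = 1.0623245
uc = sqrt(u_A^2 + u_B^2) = sqrt(0.15143315^2 + 1.0623245^2) = 1.0730635
U = k * uc = 3 * 1.0730635
U = 3.2192

3.2192


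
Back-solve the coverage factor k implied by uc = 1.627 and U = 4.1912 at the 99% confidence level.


k = U / uc
k = 4.1912 / 1.627
k = 2.576

2.576


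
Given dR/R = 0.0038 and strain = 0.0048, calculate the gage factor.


GF = (dR/R) / epsilon
= 0.0038 / 0.0048
= 0.7917

0.7917


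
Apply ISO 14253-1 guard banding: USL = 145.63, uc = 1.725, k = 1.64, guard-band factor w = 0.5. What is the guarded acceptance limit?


U = k * uc = 1.64 * 1.725 = 2.829
guard band g = w * U = 0.5 * 2.829 = 1.4145
AL = USL - g = 145.63 - 1.4145
AL = 144.2155

144.2155


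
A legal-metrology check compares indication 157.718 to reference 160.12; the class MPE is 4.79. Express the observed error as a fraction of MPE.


e = indication - reference = 157.718 - 160.12 = -2.4020
|e| = 2.4020
ratio = |e| / MPE = 2.4020 / 4.79
ratio = 0.5015

0.5015


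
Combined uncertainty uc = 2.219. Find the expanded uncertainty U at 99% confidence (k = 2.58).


U = k * uc
U = 2.58 * 2.219
U = 5.7250

5.7250


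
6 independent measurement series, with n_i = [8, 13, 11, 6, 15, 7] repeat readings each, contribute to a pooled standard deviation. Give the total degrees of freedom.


nu = sum_i (n_i - 1)
nu = ((8 - 1) + (13 - 1) + (11 - 1) + (6 - 1) + (15 - 1) + (7 - 1))
nu = 7 + 12 + 10 + 5 + 14 + 6
nu = 54

54


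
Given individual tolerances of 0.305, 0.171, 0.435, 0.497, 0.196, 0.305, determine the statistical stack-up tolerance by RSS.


RSS = sqrt(0.305^2 + 0.171^2 + 0.435^2 + 0.497^2 + 0.196^2 + 0.305^2)
= sqrt(0.689941)
= 0.8306

0.8306


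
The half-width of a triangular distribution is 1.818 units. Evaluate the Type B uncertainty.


u_B = half_width / sqrt(6)
u_B = 1.818 / 2.4494897
u_B = 0.7422

0.7422


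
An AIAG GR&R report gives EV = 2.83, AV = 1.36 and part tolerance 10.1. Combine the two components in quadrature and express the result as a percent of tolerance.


GRR = sqrt(EV^2 + AV^2) = sqrt(2.83^2 + 1.36^2) = 3.1398248
%GRR = GRR / tol * 100 = 3.1398248 / 10.1 * 100
%GRR = 31.0874

31.0874


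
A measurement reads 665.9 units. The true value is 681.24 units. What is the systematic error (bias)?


Systematic error = measured - true
= 665.9 - 681.24
= -15.3400

-15.3400


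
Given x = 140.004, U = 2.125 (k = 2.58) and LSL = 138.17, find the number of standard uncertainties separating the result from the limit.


u = U / k = 2.125 / 2.58 = 0.82364341
margin = |LSL - x| = |138.17 - 140.004| = 1.834
z = margin / u = 1.834 / 0.82364341
z = 2.2267

2.2267


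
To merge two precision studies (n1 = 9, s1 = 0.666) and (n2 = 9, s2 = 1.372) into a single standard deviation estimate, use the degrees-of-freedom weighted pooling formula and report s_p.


s_p = sqrt(((n1-1)*s1^2 + (n2-1)*s2^2) / (n1+n2-2))
numerator = (9-1)*0.666^2 + (9-1)*1.372^2 = 3.548448 + 15.059072 = 18.60752
denominator = 9 + 9 - 2 = 16
s_p^2 = 18.60752 / 16 = 1.16297
s_p = sqrt(1.16297) = 1.0784

1.0784


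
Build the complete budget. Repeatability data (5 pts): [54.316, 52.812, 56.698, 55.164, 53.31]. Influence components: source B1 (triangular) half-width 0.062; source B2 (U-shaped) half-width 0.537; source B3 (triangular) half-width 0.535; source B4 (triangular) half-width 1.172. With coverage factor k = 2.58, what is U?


mean = (54.316 + 52.812 + 56.698 + 55.164 + 53.31) / 5 = 54.46
s = sqrt(sum((x - mean)^2)/(n-1)) = 1.5462374
u_A = s / sqrt(n) = 1.5462374 / sqrt(5) = 0.69149839
u_B1 = 0.062 / sqrt(6) = 0.025311394
u_B2 = 0.537 / sqrt(2) = 0.37971634
u_B3 = 0.535 / sqrt(6) = 0.21841284
u_B4 = 1.172 / sqrt(6) = 0.478467
uc = sqrt(0.69149839^2 + 0.025311394^2 + 0.37971634^2 + 0.21841284^2 + 0.478467^2) = 0.94848829
U = k * uc = 2.58 * 0.94848829
U = 2.4471

2.4471


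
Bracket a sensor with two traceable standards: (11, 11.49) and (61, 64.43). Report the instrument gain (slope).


slope = (y2 - y1) / (x2 - x1)
= (64.43 - 11.49) / (61 - 11)
= 52.9400 / 50
= 1.0588

1.0588


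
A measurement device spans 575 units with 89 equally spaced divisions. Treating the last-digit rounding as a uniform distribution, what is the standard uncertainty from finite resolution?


resolution = range / divisions
resolution = 575 / 89 = 6.4606742
u_res = resolution / (2*sqrt(3))
u_res = 6.4606742 / 3.4641016
u_res = 1.8650

1.8650


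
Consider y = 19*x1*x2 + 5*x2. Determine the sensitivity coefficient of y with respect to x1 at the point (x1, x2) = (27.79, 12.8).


y = 19*x1*x2 + 5*x2
dy/dx1 = 19*x2
Evaluate at x2 = 12.8: c1 = 19 * 12.8
c1 = 243.2000

243.2000


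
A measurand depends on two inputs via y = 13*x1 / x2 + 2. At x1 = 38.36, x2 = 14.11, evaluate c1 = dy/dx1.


y = 13*x1 / x2 + 2
dy/dx1 = 13/x2
Evaluate at x2 = 14.11: c1 = 13 / 14.11
c1 = 0.9213

0.9213


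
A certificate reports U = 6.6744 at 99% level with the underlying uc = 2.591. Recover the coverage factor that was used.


k = U / uc
k = 6.6744 / 2.591
k = 2.576

2.576


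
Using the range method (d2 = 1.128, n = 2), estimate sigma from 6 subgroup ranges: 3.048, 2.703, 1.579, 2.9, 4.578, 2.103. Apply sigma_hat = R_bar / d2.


R_bar = (3.048 + 2.703 + 1.579 + 2.9 + 4.578 + 2.103) / 6
R_bar = 16.911 / 6 = 2.8185
sigma_hat = R_bar / d2 = 2.8185 / 1.128 = 2.4987

2.4987


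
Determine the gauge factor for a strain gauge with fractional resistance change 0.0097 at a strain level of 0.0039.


GF = (dR/R) / epsilon
= 0.0097 / 0.0039
= 2.4872

2.4872


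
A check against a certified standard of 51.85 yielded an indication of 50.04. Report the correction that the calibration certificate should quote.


Correction = standard - reading
= 51.85 - 50.04
= 1.8100

1.8100


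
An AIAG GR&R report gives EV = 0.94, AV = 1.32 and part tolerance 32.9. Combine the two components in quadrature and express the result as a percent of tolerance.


GRR = sqrt(EV^2 + AV^2) = sqrt(0.94^2 + 1.32^2) = 1.6204938
%GRR = GRR / tol * 100 = 1.6204938 / 32.9 * 100
%GRR = 4.9255

4.9255


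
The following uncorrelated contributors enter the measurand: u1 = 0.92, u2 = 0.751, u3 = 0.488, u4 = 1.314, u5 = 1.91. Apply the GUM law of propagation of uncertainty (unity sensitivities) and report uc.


uc = sqrt(0.92^2 + 0.751^2 + 0.488^2 + 1.314^2 + 1.91^2)
uc = sqrt(7.023241)
uc = 2.6501

2.6501


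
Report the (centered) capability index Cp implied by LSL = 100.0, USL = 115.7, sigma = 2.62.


Cp = (USL - LSL) / (6 * sigma)
= (115.7 - 100.0) / (6 * 2.62)
= 15.7000 / 15.7200
= 0.9987

0.9987


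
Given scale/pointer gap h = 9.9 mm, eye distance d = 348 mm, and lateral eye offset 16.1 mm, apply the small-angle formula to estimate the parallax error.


error = h * offset / d
= 9.9 * 16.1 / 348
= 0.4580

0.4580


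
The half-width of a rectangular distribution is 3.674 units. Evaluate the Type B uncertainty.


u_B = half_width / sqrt(3)
u_B = 3.674 / 1.7320508
u_B = 2.1212

2.1212


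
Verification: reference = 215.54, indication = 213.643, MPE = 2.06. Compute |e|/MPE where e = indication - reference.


e = indication - reference = 213.643 - 215.54 = -1.8970
|e| = 1.8970
ratio = |e| / MPE = 1.8970 / 2.06
ratio = 0.9209

0.9209


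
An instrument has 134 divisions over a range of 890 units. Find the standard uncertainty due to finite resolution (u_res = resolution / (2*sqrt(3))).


resolution = range / divisions
resolution = 890 / 134 = 6.641791
u_res = resolution / (2*sqrt(3))
u_res = 6.641791 / 3.4641016
u_res = 1.9173

1.9173


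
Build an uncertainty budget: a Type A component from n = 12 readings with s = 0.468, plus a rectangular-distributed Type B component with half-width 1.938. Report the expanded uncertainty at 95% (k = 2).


u_A = s / sqrt(n) = 0.468 / sqrt(12) = 0.13509996
u_B = half_width / sqrt(3) = 1.938 / sqrt(3) = 1.1189048
uc = sqrt(u_A^2 + u_B^2) = sqrt(0.13509996^2 + 1.1189048^2) = 1.1270315
U = k * uc = 2 * 1.1270315
U = 2.2541

2.2541


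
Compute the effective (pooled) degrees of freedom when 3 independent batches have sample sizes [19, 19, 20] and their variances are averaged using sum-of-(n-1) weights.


nu = sum_i (n_i - 1)
nu = ((19 - 1) + (19 - 1) + (20 - 1))
nu = 18 + 18 + 19
nu = 55

55


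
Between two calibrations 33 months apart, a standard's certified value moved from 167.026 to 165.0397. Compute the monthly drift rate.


rate = (v2 - v1) / months
= (165.0397 - 167.026) / 33
= -1.9863 / 33
= -0.0602

-0.0602


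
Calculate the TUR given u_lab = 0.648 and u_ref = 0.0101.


TUR = u_lab / u_ref
= 0.648 / 0.0101
= 64.1584

64.1584


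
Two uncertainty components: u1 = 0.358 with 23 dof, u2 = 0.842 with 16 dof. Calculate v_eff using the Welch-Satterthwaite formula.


uc = sqrt(u1^2 + u2^2) = sqrt(0.358^2 + 0.842^2) = 0.91494699
v_eff = uc^4 / (u1^4/v1 + u2^4/v2)
= 0.91494699^4 / (0.358^4/23 + 0.842^4/16)
= 0.70078328 / 0.032128546
v_eff = 21.8119

21.8119


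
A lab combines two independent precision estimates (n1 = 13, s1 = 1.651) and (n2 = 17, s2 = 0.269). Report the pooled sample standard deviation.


s_p = sqrt(((n1-1)*s1^2 + (n2-1)*s2^2) / (n1+n2-2))
numerator = (13-1)*1.651^2 + (17-1)*0.269^2 = 32.709612 + 1.157776 = 33.867388
denominator = 13 + 17 - 2 = 28
s_p^2 = 33.867388 / 28 = 1.2095496
s_p = sqrt(1.2095496) = 1.0998

1.0998


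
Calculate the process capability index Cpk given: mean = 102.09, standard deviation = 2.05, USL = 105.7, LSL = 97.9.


Cpu = (USL - mean) / (3*sigma) = (105.7 - 102.09) / (3*2.05) = 0.5870
Cpl = (mean - LSL) / (3*sigma) = (102.09 - 97.9) / (3*2.05) = 0.6813
Cpk = min(Cpu, Cpl) = 0.5870

0.5870


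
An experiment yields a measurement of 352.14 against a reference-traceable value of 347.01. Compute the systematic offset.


Systematic error = measured - true
= 352.14 - 347.01
= 5.1300

5.1300


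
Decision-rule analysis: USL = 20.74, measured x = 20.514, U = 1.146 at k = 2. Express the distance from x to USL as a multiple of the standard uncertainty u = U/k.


u = U / k = 1.146 / 2 = 0.573
margin = |USL - x| = |20.74 - 20.514| = 0.226
z = margin / u = 0.226 / 0.573
z = 0.3944

0.3944


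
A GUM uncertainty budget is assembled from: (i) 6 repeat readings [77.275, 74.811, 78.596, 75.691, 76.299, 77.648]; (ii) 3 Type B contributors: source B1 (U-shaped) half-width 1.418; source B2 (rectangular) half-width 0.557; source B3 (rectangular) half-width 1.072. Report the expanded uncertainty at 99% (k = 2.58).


mean = (77.275 + 74.811 + 78.596 + 75.691 + 76.299 + 77.648) / 6 = 76.72
s = sqrt(sum((x - mean)^2)/(n-1)) = 1.3833978
u_A = s / sqrt(n) = 1.3833978 / sqrt(6) = 0.56476979
u_B1 = 1.418 / sqrt(2) = 1.0026774
u_B2 = 0.557 / sqrt(3) = 0.3215841
u_B3 = 1.072 / sqrt(3) = 0.61891949
uc = sqrt(0.56476979^2 + 1.0026774^2 + 0.3215841^2 + 0.61891949^2) = 1.3456614
U = k * uc = 2.58 * 1.3456614
U = 3.4718

3.4718


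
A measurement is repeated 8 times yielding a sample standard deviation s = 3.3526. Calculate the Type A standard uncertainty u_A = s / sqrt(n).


u_A = s / sqrt(n)
u_A = 3.3526 / sqrt(8)
u_A = 3.3526 / 2.8284271
u_A = 1.1853

1.1853


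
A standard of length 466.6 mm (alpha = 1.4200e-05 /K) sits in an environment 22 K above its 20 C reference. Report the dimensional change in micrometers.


dL = L * alpha * dT
= 466.6 * 1.4200e-05 * 22
= 0.1457658 mm
dL_um = 0.1457658 * 1000 = 145.7658 um

145.7658


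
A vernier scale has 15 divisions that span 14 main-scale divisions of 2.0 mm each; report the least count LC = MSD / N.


LC = MSD / n_div
= 2.0 / 15
= 0.1333

0.1333


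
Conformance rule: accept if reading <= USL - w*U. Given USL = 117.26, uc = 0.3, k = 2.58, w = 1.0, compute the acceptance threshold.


U = k * uc = 2.58 * 0.3 = 0.774
guard band g = w * U = 1.0 * 0.774 = 0.774
AL = USL - g = 117.26 - 0.774
AL = 116.4860

116.4860


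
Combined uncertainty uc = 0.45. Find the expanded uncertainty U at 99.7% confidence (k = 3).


U = k * uc
U = 3 * 0.45
U = 1.3500

1.3500


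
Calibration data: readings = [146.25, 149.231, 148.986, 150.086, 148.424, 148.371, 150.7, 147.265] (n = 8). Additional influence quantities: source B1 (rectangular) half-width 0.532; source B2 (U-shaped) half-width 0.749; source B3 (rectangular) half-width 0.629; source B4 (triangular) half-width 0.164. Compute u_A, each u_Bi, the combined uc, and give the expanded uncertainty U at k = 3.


mean = (146.25 + 149.231 + 148.986 + 150.086 + 148.424 + 148.371 + 150.7 + 147.265) / 8 = 148.664125
s = sqrt(sum((x - mean)^2)/(n-1)) = 1.4402678
u_A = s / sqrt(n) = 1.4402678 / sqrt(8) = 0.50921156
u_B1 = 0.532 / sqrt(3) = 0.30715034
u_B2 = 0.749 / sqrt(2) = 0.52962298
u_B3 = 0.629 / sqrt(3) = 0.36315332
u_B4 = 0.164 / sqrt(6) = 0.06695272
uc = sqrt(0.50921156^2 + 0.30715034^2 + 0.52962298^2 + 0.36315332^2 + 0.06695272^2) = 0.877782
U = k * uc = 3 * 0.877782
U = 2.6333

2.6333


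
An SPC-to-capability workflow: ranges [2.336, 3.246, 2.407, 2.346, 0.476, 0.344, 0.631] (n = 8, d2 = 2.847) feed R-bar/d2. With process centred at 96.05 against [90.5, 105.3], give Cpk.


R_bar = (2.336 + 3.246 + 2.407 + 2.346 + 0.476 + 0.344 + 0.631) / 7 = 1.6837143
sigma = R_bar / d2 = 1.6837143 / 2.847 = 0.59139947
Cp = (USL - LSL)/(6*sigma) = (105.3 - 90.5)/(6*0.59139947) = 4.1709
Cpu = (105.3 - 96.05)/(3*0.59139947) = 5.2136
Cpl = (96.05 - 90.5)/(3*0.59139947) = 3.1282
Cpk = min(Cpu, Cpl) = 3.1282

3.1282


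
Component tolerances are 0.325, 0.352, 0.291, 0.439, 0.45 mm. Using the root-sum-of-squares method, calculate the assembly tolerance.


RSS = sqrt(0.325^2 + 0.352^2 + 0.291^2 + 0.439^2 + 0.45^2)
= sqrt(0.709431)
= 0.8423

0.8423


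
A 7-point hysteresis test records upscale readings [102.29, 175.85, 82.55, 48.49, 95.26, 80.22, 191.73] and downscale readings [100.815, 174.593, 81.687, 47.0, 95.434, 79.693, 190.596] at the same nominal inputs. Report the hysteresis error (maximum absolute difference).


|102.29 - 100.815| = 1.4750
|175.85 - 174.593| = 1.2570
|82.55 - 81.687| = 0.8630
|48.49 - 47.0| = 1.4900
|95.26 - 95.434| = 0.1740
|80.22 - 79.693| = 0.5270
|191.73 - 190.596| = 1.1340
hysteresis = max(diffs) = 1.4900

1.4900


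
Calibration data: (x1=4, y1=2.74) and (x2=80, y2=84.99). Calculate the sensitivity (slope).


slope = (y2 - y1) / (x2 - x1)
= (84.99 - 2.74) / (80 - 4)
= 82.2500 / 76
= 1.0822

1.0822


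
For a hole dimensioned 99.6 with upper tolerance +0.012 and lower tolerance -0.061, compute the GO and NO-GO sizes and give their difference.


GO = nominal - lower_tol (smallest hole = maximum material condition)
GO = 99.6 - 0.061 = 99.539
NO-GO = nominal + upper_tol (largest hole = least material condition)
NO-GO = 99.6 + 0.012 = 99.612
spread = NO-GO - GO = 99.612 - 99.539 = 0.0730

0.0730


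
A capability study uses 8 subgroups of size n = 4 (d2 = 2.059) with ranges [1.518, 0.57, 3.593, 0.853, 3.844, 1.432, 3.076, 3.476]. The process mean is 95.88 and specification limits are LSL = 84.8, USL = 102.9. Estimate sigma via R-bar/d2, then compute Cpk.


R_bar = (1.518 + 0.57 + 3.593 + 0.853 + 3.844 + 1.432 + 3.076 + 3.476) / 8 = 2.29525
sigma = R_bar / d2 = 2.29525 / 2.059 = 1.1147402
Cp = (USL - LSL)/(6*sigma) = (102.9 - 84.8)/(6*1.1147402) = 2.7062
Cpu = (102.9 - 95.88)/(3*1.1147402) = 2.0991
Cpl = (95.88 - 84.8)/(3*1.1147402) = 3.3132
Cpk = min(Cpu, Cpl) = 2.0991

2.0991


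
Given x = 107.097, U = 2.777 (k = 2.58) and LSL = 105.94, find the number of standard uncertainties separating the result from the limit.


u = U / k = 2.777 / 2.58 = 1.0763566
margin = |LSL - x| = |105.94 - 107.097| = 1.157
z = margin / u = 1.157 / 1.0763566
z = 1.0749

1.0749


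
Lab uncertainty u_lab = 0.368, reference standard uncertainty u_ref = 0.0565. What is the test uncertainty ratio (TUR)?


TUR = u_lab / u_ref
= 0.368 / 0.0565
= 6.5133

6.5133


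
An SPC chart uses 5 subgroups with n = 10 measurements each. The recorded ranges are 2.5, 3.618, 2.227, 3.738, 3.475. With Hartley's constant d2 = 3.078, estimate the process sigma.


R_bar = (2.5 + 3.618 + 2.227 + 3.738 + 3.475) / 5
R_bar = 15.558 / 5 = 3.1116
sigma_hat = R_bar / d2 = 3.1116 / 3.078 = 1.0109

1.0109


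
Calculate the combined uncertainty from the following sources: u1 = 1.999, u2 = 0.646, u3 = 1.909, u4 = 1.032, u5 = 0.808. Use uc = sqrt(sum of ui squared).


uc = sqrt(1.999^2 + 0.646^2 + 1.909^2 + 1.032^2 + 0.808^2)
uc = sqrt(9.775486)
uc = 3.1266

3.1266


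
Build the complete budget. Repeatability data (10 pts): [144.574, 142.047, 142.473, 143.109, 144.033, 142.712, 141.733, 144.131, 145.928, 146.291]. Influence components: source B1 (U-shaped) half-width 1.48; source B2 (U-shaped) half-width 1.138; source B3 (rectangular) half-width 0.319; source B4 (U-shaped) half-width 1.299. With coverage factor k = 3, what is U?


mean = (144.574 + 142.047 + 142.473 + 143.109 + 144.033 + 142.712 + 141.733 + 144.131 + 145.928 + 146.291) / 10 = 143.7031
s = sqrt(sum((x - mean)^2)/(n-1)) = 1.5695062
u_A = s / sqrt(n) = 1.5695062 / sqrt(10) = 0.49632144
u_B1 = 1.48 / sqrt(2) = 1.046518
u_B2 = 1.138 / sqrt(2) = 0.80468752
u_B3 = 0.319 / sqrt(3) = 0.18417474
u_B4 = 1.299 / sqrt(2) = 0.91853171
uc = sqrt(0.49632144^2 + 1.046518^2 + 0.80468752^2 + 0.18417474^2 + 0.91853171^2) = 1.6931266
U = k * uc = 3 * 1.6931266
U = 5.0794

5.0794


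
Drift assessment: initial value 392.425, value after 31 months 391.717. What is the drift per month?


rate = (v2 - v1) / months
= (391.717 - 392.425) / 31
= -0.7080 / 31
= -0.0228

-0.0228


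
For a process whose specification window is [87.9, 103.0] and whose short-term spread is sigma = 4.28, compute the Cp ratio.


Cp = (USL - LSL) / (6 * sigma)
= (103.0 - 87.9) / (6 * 4.28)
= 15.1000 / 25.6800
= 0.5880

0.5880


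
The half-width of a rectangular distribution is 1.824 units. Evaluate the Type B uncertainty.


u_B = half_width / sqrt(3)
u_B = 1.824 / 1.7320508
u_B = 1.0531

1.0531


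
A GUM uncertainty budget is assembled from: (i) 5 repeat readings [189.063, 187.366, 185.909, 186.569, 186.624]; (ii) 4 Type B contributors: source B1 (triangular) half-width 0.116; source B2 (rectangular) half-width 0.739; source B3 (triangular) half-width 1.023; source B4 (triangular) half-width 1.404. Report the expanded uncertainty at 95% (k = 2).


mean = (189.063 + 187.366 + 185.909 + 186.569 + 186.624) / 5 = 187.1062
s = sqrt(sum((x - mean)^2)/(n-1)) = 1.2094369
u_A = s / sqrt(n) = 1.2094369 / sqrt(5) = 0.54087662
u_B1 = 0.116 / sqrt(6) = 0.047356802
u_B2 = 0.739 / sqrt(3) = 0.42666185
u_B3 = 1.023 / sqrt(6) = 0.417638
u_B4 = 1.404 / sqrt(6) = 0.5731806
uc = sqrt(0.54087662^2 + 0.047356802^2 + 0.42666185^2 + 0.417638^2 + 0.5731806^2) = 0.98984242
U = k * uc = 2 * 0.98984242
U = 1.9797

1.9797


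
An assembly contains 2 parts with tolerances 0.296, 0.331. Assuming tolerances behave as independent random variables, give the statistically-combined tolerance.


RSS = sqrt(0.296^2 + 0.331^2)
= sqrt(0.197177)
= 0.4440

0.4440


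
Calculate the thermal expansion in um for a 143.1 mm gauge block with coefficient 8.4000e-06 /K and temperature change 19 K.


dL = L * alpha * dT
= 143.1 * 8.4000e-06 * 19
= 0.0228388 mm
dL_um = 0.0228388 * 1000 = 22.8388 um

22.8388


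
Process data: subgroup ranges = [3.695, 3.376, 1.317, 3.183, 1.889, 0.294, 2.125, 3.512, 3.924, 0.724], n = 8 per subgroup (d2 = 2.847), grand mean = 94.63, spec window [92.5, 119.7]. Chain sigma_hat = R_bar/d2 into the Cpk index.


R_bar = (3.695 + 3.376 + 1.317 + 3.183 + 1.889 + 0.294 + 2.125 + 3.512 + 3.924 + 0.724) / 10 = 2.4039
sigma = R_bar / d2 = 2.4039 / 2.847 = 0.84436249
Cp = (USL - LSL)/(6*sigma) = (119.7 - 92.5)/(6*0.84436249) = 5.3689
Cpu = (119.7 - 94.63)/(3*0.84436249) = 9.8970
Cpl = (94.63 - 92.5)/(3*0.84436249) = 0.8409
Cpk = min(Cpu, Cpl) = 0.8409

0.8409
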